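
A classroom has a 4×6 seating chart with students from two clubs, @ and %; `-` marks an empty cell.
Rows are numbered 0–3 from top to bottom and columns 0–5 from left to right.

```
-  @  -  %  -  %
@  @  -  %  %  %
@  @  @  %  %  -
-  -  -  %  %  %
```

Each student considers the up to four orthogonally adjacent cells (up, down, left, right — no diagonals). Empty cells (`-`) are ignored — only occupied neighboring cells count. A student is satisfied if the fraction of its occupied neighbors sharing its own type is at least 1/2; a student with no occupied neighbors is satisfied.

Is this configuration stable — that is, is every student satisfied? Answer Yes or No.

Yes

Row 0: (0,1)@ 1/1 ok · (0,3)% 1/1 ok · (0,5)% 1/1 ok
Row 1: (1,0)@ 2/2 ok · (1,1)@ 3/3 ok · (1,3)% 3/3 ok · (1,4)% 3/3 ok · (1,5)% 2/2 ok
Row 2: (2,0)@ 2/2 ok · (2,1)@ 3/3 ok · (2,2)@ 1/2 ok · (2,3)% 3/4 ok · (2,4)% 3/3 ok
Row 3: (3,3)% 2/2 ok · (3,4)% 3/3 ok · (3,5)% 1/1 ok
All meet the threshold, so the configuration is stable.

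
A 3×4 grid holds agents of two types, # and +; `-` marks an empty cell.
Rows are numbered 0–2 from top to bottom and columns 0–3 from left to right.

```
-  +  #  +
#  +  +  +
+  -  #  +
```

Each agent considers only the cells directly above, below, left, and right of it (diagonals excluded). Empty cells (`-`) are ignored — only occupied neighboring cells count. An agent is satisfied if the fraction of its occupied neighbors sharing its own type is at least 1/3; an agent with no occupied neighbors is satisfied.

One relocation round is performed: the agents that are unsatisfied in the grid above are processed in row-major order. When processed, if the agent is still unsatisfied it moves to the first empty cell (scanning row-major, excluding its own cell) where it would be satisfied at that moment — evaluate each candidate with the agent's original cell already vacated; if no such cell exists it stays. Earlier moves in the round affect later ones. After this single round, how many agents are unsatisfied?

Initially unsatisfied (in order): (0,2), (1,0), (2,0), (2,2).
  (0,2) → (0,0).
  (1,0): now satisfied by earlier moves; stays.
  (2,0) → (0,2).
  (2,2) → (2,0).
Resulting grid:
# + + +
# + + +
# - - +
All satisfied now.

0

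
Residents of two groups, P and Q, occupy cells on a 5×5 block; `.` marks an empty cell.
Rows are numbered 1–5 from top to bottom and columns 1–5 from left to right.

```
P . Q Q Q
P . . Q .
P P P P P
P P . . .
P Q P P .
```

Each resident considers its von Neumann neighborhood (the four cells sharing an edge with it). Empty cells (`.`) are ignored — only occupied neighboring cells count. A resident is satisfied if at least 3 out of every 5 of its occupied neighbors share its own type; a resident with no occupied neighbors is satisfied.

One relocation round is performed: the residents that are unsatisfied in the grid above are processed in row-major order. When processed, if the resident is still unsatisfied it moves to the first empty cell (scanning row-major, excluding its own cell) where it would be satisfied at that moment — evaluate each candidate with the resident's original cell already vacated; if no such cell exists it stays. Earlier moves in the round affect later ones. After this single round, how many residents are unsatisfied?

1

Initially unsatisfied (in order): (2,4), (5,1), (5,2), (5,3).
  (2,4): no empty cell satisfies it; stays.
  (5,1) → (2,2).
  (5,2) → (2,5).
  (5,3): now satisfied by earlier moves; stays.
Resulting grid:
P . Q Q Q
P P . Q Q
P P P P P
P P . . .
. . P P .
Unsatisfied now: (3,5).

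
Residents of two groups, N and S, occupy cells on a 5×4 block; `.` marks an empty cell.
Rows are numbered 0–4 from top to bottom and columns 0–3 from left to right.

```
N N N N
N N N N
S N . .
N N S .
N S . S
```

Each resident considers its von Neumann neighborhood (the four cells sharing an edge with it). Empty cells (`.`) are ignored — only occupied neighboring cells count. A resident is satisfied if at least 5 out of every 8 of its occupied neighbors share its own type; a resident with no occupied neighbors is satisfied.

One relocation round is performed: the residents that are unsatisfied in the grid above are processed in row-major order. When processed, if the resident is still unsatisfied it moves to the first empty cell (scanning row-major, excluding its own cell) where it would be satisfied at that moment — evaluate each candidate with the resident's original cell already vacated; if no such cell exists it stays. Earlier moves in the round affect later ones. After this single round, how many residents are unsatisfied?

Initially unsatisfied (in order): (2,0), (3,1), (3,2), (4,0), (4,1).
  (2,0) → (3,3).
  (3,1) → (2,0).
  (3,2): now satisfied by earlier moves; stays.
  (4,0) → (2,2).
  (4,1): now satisfied by earlier moves; stays.
Resulting grid:
N N N N
N N N N
N N N .
N . S S
. S . S
Unsatisfied now: (3,2).

1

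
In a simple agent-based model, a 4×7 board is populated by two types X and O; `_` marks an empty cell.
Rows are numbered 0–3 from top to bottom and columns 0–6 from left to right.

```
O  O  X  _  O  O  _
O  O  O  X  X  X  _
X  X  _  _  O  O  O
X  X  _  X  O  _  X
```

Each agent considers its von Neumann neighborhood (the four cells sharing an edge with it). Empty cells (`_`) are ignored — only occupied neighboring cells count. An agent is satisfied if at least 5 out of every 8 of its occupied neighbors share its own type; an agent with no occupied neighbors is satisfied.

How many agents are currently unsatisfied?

Row 0: (0,0)O 2/2 satisfied · (0,1)O 2/3 satisfied · (0,2)X 0/2 not · (0,4)O 1/2 not · (0,5)O 1/2 not
Row 1: (1,0)O 2/3 satisfied · (1,1)O 3/4 satisfied · (1,2)O 1/3 not · (1,3)X 1/2 not · (1,4)X 2/4 not · (1,5)X 1/3 not
Row 2: (2,0)X 2/3 satisfied · (2,1)X 2/3 satisfied · (2,4)O 2/3 satisfied · (2,5)O 2/3 satisfied · (2,6)O 1/2 not
Row 3: (3,0)X 2/2 satisfied · (3,1)X 2/2 satisfied · (3,3)X 0/1 not · (3,4)O 1/2 not · (3,6)X 0/1 not
Unsatisfied: (0,2), (0,4), (0,5), (1,2), (1,3), (1,4), (1,5), (2,6), (3,3), (3,4), (3,6) — 11 in total.

11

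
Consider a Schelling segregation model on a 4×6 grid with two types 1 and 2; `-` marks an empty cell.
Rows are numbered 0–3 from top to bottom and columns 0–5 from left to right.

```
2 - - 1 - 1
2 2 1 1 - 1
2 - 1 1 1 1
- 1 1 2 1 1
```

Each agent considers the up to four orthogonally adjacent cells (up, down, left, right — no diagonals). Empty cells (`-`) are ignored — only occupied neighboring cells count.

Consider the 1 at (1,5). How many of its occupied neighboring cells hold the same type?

2

Occupied neighbors of (1,5): (0,5)=1, (2,5)=1.
Same type (1): 2 of 2.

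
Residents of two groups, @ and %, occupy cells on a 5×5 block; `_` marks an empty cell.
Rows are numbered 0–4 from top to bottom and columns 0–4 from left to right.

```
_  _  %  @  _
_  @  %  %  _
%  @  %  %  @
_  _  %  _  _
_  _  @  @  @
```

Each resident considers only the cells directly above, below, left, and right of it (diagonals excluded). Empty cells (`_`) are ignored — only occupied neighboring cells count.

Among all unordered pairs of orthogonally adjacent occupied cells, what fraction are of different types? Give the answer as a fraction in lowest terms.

7/16

Scan each occupied cell's neighbors to the right and below so each pair is counted once.
Row 0: %(0,2)–@(0,3)≠ %(0,2)–%(1,2)= @(0,3)–%(1,3)≠  → 2/3 unlike.
Row 1: @(1,1)–%(1,2)≠ @(1,1)–@(2,1)= %(1,2)–%(1,3)= %(1,2)–%(2,2)= %(1,3)–%(2,3)=  → 1/5 unlike.
Row 2: %(2,0)–@(2,1)≠ @(2,1)–%(2,2)≠ %(2,2)–%(2,3)= %(2,2)–%(3,2)= %(2,3)–@(2,4)≠  → 3/5 unlike.
Row 3: %(3,2)–@(4,2)≠  → 1/1 unlike.
Row 4: @(4,2)–@(4,3)= @(4,3)–@(4,4)=  → 0/2 unlike.
Total adjacent occupied pairs: 16; unlike-type pairs: 7.
7/16 is already in lowest terms.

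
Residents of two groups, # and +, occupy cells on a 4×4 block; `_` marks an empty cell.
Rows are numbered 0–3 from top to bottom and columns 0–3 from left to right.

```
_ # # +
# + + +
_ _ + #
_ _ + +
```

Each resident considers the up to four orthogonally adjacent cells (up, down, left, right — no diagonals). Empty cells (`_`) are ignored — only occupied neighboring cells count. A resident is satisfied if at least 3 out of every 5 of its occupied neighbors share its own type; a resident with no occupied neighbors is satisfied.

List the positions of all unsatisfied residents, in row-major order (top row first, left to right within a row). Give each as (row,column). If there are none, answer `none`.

(0,1)# 1/2 unhappy
(0,2)# 1/3 unhappy
(0,3)+ 1/2 unhappy
(1,0)# 0/1 unhappy
(1,1)+ 1/3 unhappy
(1,2)+ 3/4 ok
(1,3)+ 2/3 ok
(2,2)+ 2/3 ok
(2,3)# 0/3 unhappy
(3,2)+ 2/2 ok
(3,3)+ 1/2 unhappy

(0,1), (0,2), (0,3), (1,0), (1,1), (2,3), (3,3)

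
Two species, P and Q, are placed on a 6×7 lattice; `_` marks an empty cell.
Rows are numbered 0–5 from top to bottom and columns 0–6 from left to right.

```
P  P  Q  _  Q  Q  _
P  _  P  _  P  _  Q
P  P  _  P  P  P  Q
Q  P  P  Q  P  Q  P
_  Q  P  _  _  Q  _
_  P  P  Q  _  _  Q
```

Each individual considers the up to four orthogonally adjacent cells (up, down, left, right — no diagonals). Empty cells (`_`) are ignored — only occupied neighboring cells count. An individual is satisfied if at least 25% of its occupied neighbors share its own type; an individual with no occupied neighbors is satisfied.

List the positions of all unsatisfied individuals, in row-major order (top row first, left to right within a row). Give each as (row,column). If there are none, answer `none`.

(0,0)P 2/2 ✓
(0,1)P 1/2 ✓
(0,2)Q 0/2 ✗
(0,4)Q 1/2 ✓
(0,5)Q 1/1 ✓
(1,0)P 2/2 ✓
(1,2)P 0/1 ✗
(1,4)P 1/2 ✓
(1,6)Q 1/1 ✓
(2,0)P 2/3 ✓
(2,1)P 2/2 ✓
(2,3)P 1/2 ✓
(2,4)P 4/4 ✓
(2,5)P 1/3 ✓
(2,6)Q 1/3 ✓
(3,0)Q 0/2 ✗
(3,1)P 2/4 ✓
(3,2)P 2/3 ✓
(3,3)Q 0/3 ✗
(3,4)P 1/3 ✓
(3,5)Q 1/4 ✓
(3,6)P 0/2 ✗
(4,1)Q 0/3 ✗
(4,2)P 2/3 ✓
(4,5)Q 1/1 ✓
(5,1)P 1/2 ✓
(5,2)P 2/3 ✓
(5,3)Q 0/1 ✗
(5,6)Q 0/0 ✓

(0,2), (1,2), (3,0), (3,3), (3,6), (4,1), (5,3)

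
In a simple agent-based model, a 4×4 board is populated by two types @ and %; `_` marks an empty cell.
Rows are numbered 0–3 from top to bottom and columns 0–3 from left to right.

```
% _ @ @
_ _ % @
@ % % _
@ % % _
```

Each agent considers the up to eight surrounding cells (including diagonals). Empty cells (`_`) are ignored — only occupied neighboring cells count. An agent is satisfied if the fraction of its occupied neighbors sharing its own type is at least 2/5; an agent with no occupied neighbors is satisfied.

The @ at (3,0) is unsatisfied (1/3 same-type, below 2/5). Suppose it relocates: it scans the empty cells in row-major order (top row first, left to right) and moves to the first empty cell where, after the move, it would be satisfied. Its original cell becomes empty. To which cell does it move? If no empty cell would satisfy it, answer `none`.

none

Vacating (3,0). Empty cells in order:
  (0,1): 1/3 same-type → still unsatisfied.
  (1,0): 1/3 same-type → still unsatisfied.
  (1,1): 2/6 same-type → still unsatisfied.
  (2,3): 1/4 same-type → still unsatisfied.
  (3,3): 0/2 same-type → still unsatisfied.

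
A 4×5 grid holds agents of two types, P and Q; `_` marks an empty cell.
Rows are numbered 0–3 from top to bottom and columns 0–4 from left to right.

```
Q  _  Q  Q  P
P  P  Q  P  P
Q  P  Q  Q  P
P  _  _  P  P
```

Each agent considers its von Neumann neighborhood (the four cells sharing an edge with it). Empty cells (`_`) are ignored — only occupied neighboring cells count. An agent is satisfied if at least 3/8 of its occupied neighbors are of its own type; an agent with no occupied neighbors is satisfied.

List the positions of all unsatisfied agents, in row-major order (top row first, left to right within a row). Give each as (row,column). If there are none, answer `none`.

Row 0: (0,0)Q 0/1 unhappy · (0,2)Q 2/2 ok · (0,3)Q 1/3 unhappy · (0,4)P 1/2 ok
Row 1: (1,0)P 1/3 unhappy · (1,1)P 2/3 ok · (1,2)Q 2/4 ok · (1,3)P 1/4 unhappy · (1,4)P 3/3 ok
Row 2: (2,0)Q 0/3 unhappy · (2,1)P 1/3 unhappy · (2,2)Q 2/3 ok · (2,3)Q 1/4 unhappy · (2,4)P 2/3 ok
Row 3: (3,0)P 0/1 unhappy · (3,3)P 1/2 ok · (3,4)P 2/2 ok

(0,0), (0,3), (1,0), (1,3), (2,0), (2,1), (2,3), (3,0)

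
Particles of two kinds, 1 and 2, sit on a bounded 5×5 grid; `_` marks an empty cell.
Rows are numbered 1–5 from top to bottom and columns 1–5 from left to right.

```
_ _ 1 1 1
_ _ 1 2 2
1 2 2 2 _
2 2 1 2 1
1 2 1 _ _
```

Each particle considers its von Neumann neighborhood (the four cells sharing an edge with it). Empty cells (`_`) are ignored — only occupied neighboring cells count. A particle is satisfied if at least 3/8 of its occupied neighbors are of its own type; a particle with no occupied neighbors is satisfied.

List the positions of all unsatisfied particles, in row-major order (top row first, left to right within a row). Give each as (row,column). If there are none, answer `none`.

(2,3), (3,1), (4,1), (4,3), (4,4), (4,5), (5,1), (5,2)

Row 1: (1,3)1 2/2 satisfied · (1,4)1 2/3 satisfied · (1,5)1 1/2 satisfied
Row 2: (2,3)1 1/3 not · (2,4)2 2/4 satisfied · (2,5)2 1/2 satisfied
Row 3: (3,1)1 0/2 not · (3,2)2 2/3 satisfied · (3,3)2 2/4 satisfied · (3,4)2 3/3 satisfied
Row 4: (4,1)2 1/3 not · (4,2)2 3/4 satisfied · (4,3)1 1/4 not · (4,4)2 1/3 not · (4,5)1 0/1 not
Row 5: (5,1)1 0/2 not · (5,2)2 1/3 not · (5,3)1 1/2 satisfied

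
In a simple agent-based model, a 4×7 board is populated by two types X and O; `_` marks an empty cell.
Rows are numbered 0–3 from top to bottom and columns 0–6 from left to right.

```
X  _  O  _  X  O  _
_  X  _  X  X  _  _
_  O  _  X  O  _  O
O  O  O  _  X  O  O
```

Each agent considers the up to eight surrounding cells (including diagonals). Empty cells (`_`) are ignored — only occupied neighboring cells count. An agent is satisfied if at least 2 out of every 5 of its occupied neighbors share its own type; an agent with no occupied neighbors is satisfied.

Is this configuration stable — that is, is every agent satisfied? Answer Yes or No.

Row 0: (0,0)X 1/1 ✓ · (0,2)O 0/2 ✗ · (0,4)X 2/3 ✓ · (0,5)O 0/2 ✗
Row 1: (1,1)X 1/3 ✗ · (1,3)X 3/5 ✓ · (1,4)X 3/5 ✓
Row 2: (2,1)O 3/4 ✓ · (2,3)X 3/5 ✓ · (2,4)O 1/5 ✗ · (2,6)O 2/2 ✓
Row 3: (3,0)O 2/2 ✓ · (3,1)O 3/3 ✓ · (3,2)O 2/3 ✓ · (3,4)X 1/3 ✗ · (3,5)O 3/4 ✓ · (3,6)O 2/2 ✓
For instance (0,2) has only 0/2 same-type neighbors, below 2/5.

No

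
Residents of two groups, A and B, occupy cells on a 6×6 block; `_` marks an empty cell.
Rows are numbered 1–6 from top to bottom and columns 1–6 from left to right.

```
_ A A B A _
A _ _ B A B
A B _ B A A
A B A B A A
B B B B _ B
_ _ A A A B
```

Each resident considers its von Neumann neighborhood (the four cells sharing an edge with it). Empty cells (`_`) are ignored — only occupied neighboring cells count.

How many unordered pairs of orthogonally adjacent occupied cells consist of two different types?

Scan each occupied cell's neighbors to the right and below so each pair is counted once.
Row 1: A(1,2)–A(1,3)= A(1,3)–B(1,4)≠ B(1,4)–A(1,5)≠ B(1,4)–B(2,4)= A(1,5)–A(2,5)=  → 2/5 unlike.
Row 2: A(2,1)–A(3,1)= B(2,4)–A(2,5)≠ B(2,4)–B(3,4)= A(2,5)–B(2,6)≠ A(2,5)–A(3,5)= B(2,6)–A(3,6)≠  → 3/6 unlike.
Row 3: A(3,1)–B(3,2)≠ A(3,1)–A(4,1)= B(3,2)–B(4,2)= B(3,4)–A(3,5)≠ B(3,4)–B(4,4)= A(3,5)–A(3,6)= A(3,5)–A(4,5)= A(3,6)–A(4,6)=  → 2/8 unlike.
Row 4: A(4,1)–B(4,2)≠ A(4,1)–B(5,1)≠ B(4,2)–A(4,3)≠ B(4,2)–B(5,2)= A(4,3)–B(4,4)≠ A(4,3)–B(5,3)≠ B(4,4)–A(4,5)≠ B(4,4)–B(5,4)= A(4,5)–A(4,6)= A(4,6)–B(5,6)≠  → 7/10 unlike.
Row 5: B(5,1)–B(5,2)= B(5,2)–B(5,3)= B(5,3)–B(5,4)= B(5,3)–A(6,3)≠ B(5,4)–A(6,4)≠ B(5,6)–B(6,6)=  → 2/6 unlike.
Row 6: A(6,3)–A(6,4)= A(6,4)–A(6,5)= A(6,5)–B(6,6)≠  → 1/3 unlike.
Total adjacent occupied pairs: 38; unlike-type pairs: 17.

17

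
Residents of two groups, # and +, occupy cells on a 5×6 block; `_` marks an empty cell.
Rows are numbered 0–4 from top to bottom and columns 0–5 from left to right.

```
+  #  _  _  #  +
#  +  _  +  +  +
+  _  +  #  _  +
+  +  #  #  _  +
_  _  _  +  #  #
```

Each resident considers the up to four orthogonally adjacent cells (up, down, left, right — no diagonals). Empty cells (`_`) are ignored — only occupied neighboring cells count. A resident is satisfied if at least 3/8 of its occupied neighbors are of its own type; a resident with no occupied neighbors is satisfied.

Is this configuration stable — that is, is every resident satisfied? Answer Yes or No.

No

(0,0)+ 0/2 unhappy
(0,1)# 0/2 unhappy
(0,4)# 0/2 unhappy
(0,5)+ 1/2 ok
(1,0)# 0/3 unhappy
(1,1)+ 0/2 unhappy
(1,3)+ 1/2 ok
(1,4)+ 2/3 ok
(1,5)+ 3/3 ok
(2,0)+ 1/2 ok
(2,2)+ 0/2 unhappy
(2,3)# 1/3 unhappy
(2,5)+ 2/2 ok
(3,0)+ 2/2 ok
(3,1)+ 1/2 ok
(3,2)# 1/3 unhappy
(3,3)# 2/3 ok
(3,5)+ 1/2 ok
(4,3)+ 0/2 unhappy
(4,4)# 1/2 ok
(4,5)# 1/2 ok
For instance (0,0) has only 0/2 same-type neighbors, below 3/8.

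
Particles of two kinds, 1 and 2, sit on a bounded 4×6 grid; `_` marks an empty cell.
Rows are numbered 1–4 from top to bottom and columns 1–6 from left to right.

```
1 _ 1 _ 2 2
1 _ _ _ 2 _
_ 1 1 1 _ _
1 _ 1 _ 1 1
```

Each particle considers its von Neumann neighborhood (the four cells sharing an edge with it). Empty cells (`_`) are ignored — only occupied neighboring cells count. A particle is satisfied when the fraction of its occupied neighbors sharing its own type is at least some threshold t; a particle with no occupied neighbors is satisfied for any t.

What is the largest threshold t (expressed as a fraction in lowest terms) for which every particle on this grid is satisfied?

Row 1: (1,1)1 1/1 · (1,3)1 — no occupied neighbors · (1,5)2 2/2 · (1,6)2 1/1
Row 2: (2,1)1 1/1 · (2,5)2 1/1
Row 3: (3,2)1 1/1 · (3,3)1 3/3 · (3,4)1 1/1
Row 4: (4,1)1 — no occupied neighbors · (4,3)1 1/1 · (4,5)1 1/1 · (4,6)1 1/1
The smallest same-type fraction is 1/1 at (1,1), which reduces to 1/1. Any threshold above that leaves this particle unsatisfied.

1/1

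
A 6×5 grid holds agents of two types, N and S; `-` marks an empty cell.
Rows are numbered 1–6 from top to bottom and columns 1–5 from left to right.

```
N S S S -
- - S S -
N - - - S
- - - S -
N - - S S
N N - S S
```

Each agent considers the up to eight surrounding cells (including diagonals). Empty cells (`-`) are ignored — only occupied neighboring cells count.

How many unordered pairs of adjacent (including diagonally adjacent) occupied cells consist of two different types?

1

Scan each occupied cell's neighbors to the right and below (and the two forward diagonals) so each pair is counted once.
Row 1: N(1,1)–S(1,2)≠ S(1,2)–S(1,3)= S(1,2)–S(2,3)= S(1,3)–S(1,4)= S(1,3)–S(2,3)= S(1,3)–S(2,4)= S(1,4)–S(2,4)= S(1,4)–S(2,3)=  → 1/8 unlike.
Row 2: S(2,3)–S(2,4)= S(2,4)–S(3,5)=  → 0/2 unlike.
Row 3: S(3,5)–S(4,4)=  → 0/1 unlike.
Row 4: S(4,4)–S(5,4)= S(4,4)–S(5,5)=  → 0/2 unlike.
Row 5: N(5,1)–N(6,1)= N(5,1)–N(6,2)= S(5,4)–S(5,5)= S(5,4)–S(6,4)= S(5,4)–S(6,5)= S(5,5)–S(6,5)= S(5,5)–S(6,4)=  → 0/7 unlike.
Row 6: N(6,1)–N(6,2)= S(6,4)–S(6,5)=  → 0/2 unlike.
Total adjacent occupied pairs: 22; unlike-type pairs: 1.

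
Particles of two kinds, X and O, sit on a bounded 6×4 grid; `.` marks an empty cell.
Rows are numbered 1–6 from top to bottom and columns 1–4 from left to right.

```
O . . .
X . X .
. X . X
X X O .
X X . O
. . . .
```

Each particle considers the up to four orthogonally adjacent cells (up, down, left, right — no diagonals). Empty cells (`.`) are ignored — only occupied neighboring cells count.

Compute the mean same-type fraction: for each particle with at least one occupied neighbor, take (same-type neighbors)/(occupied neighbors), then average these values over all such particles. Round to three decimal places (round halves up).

Row 1: (1,1)O 0/1
Row 2: (2,1)X 0/1 · (2,3)X — no occupied neighbors
Row 3: (3,2)X 1/1 · (3,4)X — no occupied neighbors
Row 4: (4,1)X 2/2 · (4,2)X 3/4 · (4,3)O 0/1
Row 5: (5,1)X 2/2 · (5,2)X 2/2 · (5,4)O — no occupied neighbors
Sum over 8 particles: 0/1 + 0/1 + 1/1 + 2/2 + 3/4 + 0/1 + 2/2 + 2/2 = 19/4; mean = 19/4 ÷ 8 = 19/32 = 0.59375 → 0.594.

0.594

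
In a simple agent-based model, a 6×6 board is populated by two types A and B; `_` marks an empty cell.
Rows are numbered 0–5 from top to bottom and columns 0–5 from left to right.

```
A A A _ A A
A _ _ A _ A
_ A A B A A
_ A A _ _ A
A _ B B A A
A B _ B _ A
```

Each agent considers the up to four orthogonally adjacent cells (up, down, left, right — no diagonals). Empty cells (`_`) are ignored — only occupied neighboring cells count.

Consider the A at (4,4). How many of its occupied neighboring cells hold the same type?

1

Occupied neighbors of (4,4): (4,3)=B, (4,5)=A.
Same type (A): 1 of 2.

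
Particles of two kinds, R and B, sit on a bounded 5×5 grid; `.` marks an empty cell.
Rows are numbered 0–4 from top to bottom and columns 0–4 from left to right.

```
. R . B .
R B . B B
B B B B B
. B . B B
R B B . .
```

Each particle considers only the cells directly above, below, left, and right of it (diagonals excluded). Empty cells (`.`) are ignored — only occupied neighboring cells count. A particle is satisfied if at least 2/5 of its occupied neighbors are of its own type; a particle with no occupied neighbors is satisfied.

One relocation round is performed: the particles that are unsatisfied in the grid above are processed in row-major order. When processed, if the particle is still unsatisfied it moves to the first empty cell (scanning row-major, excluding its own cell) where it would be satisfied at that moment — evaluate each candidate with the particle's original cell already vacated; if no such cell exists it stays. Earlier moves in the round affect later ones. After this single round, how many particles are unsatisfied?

0

Initially unsatisfied (in order): (0,1), (1,0), (1,1), (4,0).
  (0,1) → (0,0).
  (1,0) → (0,1).
  (1,1): now satisfied by earlier moves; stays.
  (4,0) → (0,2).
Resulting grid:
R R R B .
. B . B B
B B B B B
. B . B B
. B B . .
All satisfied now.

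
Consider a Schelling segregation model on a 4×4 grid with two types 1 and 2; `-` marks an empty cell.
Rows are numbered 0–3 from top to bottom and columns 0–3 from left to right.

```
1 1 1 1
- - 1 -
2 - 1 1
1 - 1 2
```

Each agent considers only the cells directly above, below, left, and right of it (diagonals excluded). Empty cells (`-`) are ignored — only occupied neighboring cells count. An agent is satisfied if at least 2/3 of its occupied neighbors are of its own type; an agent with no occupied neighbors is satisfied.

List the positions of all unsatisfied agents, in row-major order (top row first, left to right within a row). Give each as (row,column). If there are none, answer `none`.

(0,0)1 1/1 ✓
(0,1)1 2/2 ✓
(0,2)1 3/3 ✓
(0,3)1 1/1 ✓
(1,2)1 2/2 ✓
(2,0)2 0/1 ✗
(2,2)1 3/3 ✓
(2,3)1 1/2 ✗
(3,0)1 0/1 ✗
(3,2)1 1/2 ✗
(3,3)2 0/2 ✗

(2,0), (2,3), (3,0), (3,2), (3,3)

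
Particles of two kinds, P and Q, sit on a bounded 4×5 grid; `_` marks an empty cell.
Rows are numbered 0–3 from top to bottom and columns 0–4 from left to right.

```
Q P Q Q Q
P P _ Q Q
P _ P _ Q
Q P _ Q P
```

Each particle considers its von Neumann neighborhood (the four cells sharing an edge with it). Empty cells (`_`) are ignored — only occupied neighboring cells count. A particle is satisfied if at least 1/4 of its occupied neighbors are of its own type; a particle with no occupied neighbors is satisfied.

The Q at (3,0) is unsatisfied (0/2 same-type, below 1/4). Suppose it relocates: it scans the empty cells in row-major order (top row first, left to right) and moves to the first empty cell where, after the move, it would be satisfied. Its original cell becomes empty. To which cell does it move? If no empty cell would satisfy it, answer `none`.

(1,2)

Vacating (3,0). Empty cells in order:
  (1,2): 2/4 same-type → satisfied — stop here.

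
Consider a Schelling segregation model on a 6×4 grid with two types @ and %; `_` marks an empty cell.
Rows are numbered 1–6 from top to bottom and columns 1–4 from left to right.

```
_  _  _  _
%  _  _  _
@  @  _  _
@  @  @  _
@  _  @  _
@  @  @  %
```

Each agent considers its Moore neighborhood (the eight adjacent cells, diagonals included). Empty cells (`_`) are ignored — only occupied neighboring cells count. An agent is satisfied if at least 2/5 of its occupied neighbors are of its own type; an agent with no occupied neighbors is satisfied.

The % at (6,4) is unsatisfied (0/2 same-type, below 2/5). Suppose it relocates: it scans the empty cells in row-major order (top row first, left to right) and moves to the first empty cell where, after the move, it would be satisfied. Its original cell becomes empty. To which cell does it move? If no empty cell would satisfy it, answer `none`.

(1,1)

Vacating (6,4). Empty cells in order:
  (1,1): 1/1 same-type → satisfied — stop here.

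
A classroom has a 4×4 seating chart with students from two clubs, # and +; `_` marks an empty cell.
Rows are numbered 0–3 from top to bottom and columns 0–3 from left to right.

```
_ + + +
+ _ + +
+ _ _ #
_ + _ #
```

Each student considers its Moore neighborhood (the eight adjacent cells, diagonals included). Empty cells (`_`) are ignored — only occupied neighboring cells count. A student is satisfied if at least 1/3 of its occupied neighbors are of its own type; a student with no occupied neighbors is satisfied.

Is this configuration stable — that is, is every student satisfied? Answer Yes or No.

Yes

(0,1)+ 3/3 satisfied
(0,2)+ 4/4 satisfied
(0,3)+ 3/3 satisfied
(1,0)+ 2/2 satisfied
(1,2)+ 4/5 satisfied
(1,3)+ 3/4 satisfied
(2,0)+ 2/2 satisfied
(2,3)# 1/3 satisfied
(3,1)+ 1/1 satisfied
(3,3)# 1/1 satisfied
All meet the threshold, so the configuration is stable.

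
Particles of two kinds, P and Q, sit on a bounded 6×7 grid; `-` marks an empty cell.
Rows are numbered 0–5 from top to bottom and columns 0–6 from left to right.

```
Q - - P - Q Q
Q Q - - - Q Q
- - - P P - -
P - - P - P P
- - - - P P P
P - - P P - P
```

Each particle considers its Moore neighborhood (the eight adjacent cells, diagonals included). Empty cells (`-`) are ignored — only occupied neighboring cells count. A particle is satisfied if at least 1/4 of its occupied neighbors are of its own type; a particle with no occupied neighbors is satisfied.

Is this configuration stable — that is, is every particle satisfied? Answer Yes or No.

(0,0)Q 2/2 satisfied
(0,3)P 0/0 satisfied
(0,5)Q 3/3 satisfied
(0,6)Q 3/3 satisfied
(1,0)Q 2/2 satisfied
(1,1)Q 2/2 satisfied
(1,5)Q 3/4 satisfied
(1,6)Q 3/3 satisfied
(2,3)P 2/2 satisfied
(2,4)P 3/4 satisfied
(3,0)P 0/0 satisfied
(3,3)P 3/3 satisfied
(3,5)P 5/5 satisfied
(3,6)P 3/3 satisfied
(4,4)P 5/5 satisfied
(4,5)P 6/6 satisfied
(4,6)P 4/4 satisfied
(5,0)P 0/0 satisfied
(5,3)P 2/2 satisfied
(5,4)P 3/3 satisfied
(5,6)P 2/2 satisfied
All meet the threshold, so the configuration is stable.

Yes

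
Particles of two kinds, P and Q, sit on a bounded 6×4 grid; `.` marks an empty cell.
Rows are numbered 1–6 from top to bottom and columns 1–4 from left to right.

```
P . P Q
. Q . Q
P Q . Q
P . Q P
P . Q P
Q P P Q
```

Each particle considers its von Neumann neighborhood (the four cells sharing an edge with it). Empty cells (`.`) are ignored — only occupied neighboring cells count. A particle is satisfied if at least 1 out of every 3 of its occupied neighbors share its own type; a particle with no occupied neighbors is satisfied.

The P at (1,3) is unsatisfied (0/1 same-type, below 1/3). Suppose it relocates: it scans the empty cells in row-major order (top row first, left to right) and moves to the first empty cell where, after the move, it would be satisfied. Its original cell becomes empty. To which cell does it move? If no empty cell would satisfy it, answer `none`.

(1,2)

Vacating (1,3). Empty cells in order:
  (1,2): 1/2 same-type → satisfied — stop here.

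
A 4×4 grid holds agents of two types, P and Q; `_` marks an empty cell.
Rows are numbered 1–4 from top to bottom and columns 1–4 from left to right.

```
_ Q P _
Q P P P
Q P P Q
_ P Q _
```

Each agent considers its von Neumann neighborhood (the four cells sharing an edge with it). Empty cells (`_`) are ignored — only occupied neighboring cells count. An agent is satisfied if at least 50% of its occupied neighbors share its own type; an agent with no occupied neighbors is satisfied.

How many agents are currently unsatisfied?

Row 1: (1,2)Q 0/2 ✗ · (1,3)P 1/2 ✓
Row 2: (2,1)Q 1/2 ✓ · (2,2)P 2/4 ✓ · (2,3)P 4/4 ✓ · (2,4)P 1/2 ✓
Row 3: (3,1)Q 1/2 ✓ · (3,2)P 3/4 ✓ · (3,3)P 2/4 ✓ · (3,4)Q 0/2 ✗
Row 4: (4,2)P 1/2 ✓ · (4,3)Q 0/2 ✗
Unsatisfied: (1,2), (3,4), (4,3) — 3 in total.

3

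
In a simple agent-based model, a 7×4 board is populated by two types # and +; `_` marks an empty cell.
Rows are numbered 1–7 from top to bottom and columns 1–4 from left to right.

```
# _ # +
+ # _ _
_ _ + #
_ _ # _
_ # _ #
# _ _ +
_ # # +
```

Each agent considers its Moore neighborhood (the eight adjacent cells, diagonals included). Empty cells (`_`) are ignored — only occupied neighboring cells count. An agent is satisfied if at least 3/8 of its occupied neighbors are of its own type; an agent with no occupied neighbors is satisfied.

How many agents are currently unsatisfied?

5

(1,1)# 1/2 ✓
(1,3)# 1/2 ✓
(1,4)+ 0/1 ✗
(2,1)+ 0/2 ✗
(2,2)# 2/4 ✓
(3,3)+ 0/3 ✗
(3,4)# 1/2 ✓
(4,3)# 3/4 ✓
(5,2)# 2/2 ✓
(5,4)# 1/2 ✓
(6,1)# 2/2 ✓
(6,4)+ 1/3 ✗
(7,2)# 2/2 ✓
(7,3)# 1/3 ✗
(7,4)+ 1/2 ✓
Unsatisfied: (1,4), (2,1), (3,3), (6,4), (7,3) — 5 in total.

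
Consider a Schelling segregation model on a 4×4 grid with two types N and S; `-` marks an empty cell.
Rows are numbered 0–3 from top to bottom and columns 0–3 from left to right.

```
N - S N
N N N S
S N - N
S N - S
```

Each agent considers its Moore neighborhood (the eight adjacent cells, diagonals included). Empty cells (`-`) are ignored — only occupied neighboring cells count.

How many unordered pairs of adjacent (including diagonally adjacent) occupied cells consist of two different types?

Scan each occupied cell's neighbors to the right and below (and the two forward diagonals) so each pair is counted once.
Row 0: N(0,0)–N(1,0)= N(0,0)–N(1,1)= S(0,2)–N(0,3)≠ S(0,2)–N(1,2)≠ S(0,2)–S(1,3)= S(0,2)–N(1,1)≠ N(0,3)–S(1,3)≠ N(0,3)–N(1,2)=  → 4/8 unlike.
Row 1: N(1,0)–N(1,1)= N(1,0)–S(2,0)≠ N(1,0)–N(2,1)= N(1,1)–N(1,2)= N(1,1)–N(2,1)= N(1,1)–S(2,0)≠ N(1,2)–S(1,3)≠ N(1,2)–N(2,3)= N(1,2)–N(2,1)= S(1,3)–N(2,3)≠  → 4/10 unlike.
Row 2: S(2,0)–N(2,1)≠ S(2,0)–S(3,0)= S(2,0)–N(3,1)≠ N(2,1)–N(3,1)= N(2,1)–S(3,0)≠ N(2,3)–S(3,3)≠  → 4/6 unlike.
Row 3: S(3,0)–N(3,1)≠  → 1/1 unlike.
Total adjacent occupied pairs: 25; unlike-type pairs: 13.

13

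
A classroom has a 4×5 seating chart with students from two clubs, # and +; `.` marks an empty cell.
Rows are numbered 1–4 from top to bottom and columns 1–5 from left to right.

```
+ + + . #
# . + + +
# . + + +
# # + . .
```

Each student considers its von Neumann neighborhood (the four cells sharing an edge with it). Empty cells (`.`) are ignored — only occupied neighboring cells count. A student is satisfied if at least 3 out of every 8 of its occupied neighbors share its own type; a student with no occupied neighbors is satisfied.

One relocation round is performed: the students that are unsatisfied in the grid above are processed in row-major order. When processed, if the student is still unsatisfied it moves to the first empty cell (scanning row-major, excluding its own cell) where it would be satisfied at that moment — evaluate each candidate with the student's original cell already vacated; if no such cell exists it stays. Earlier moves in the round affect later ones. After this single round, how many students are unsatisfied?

Initially unsatisfied (in order): (1,5).
  (1,5) → (3,2).
Resulting grid:
+ + + . .
# . + + +
# # + + +
# # + . .
All satisfied now.

0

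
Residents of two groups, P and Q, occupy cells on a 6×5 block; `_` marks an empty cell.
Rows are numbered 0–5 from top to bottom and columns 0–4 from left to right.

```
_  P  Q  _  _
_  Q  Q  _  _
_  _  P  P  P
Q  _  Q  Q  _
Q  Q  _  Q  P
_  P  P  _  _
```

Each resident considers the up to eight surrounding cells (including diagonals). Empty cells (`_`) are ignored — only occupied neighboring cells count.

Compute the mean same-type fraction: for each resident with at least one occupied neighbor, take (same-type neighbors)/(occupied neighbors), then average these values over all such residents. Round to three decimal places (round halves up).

0.440

(0,1)P 0/3
(0,2)Q 2/3
(1,1)Q 2/4
(1,2)Q 2/5
(2,2)P 1/5
(2,3)P 2/5
(2,4)P 1/2
(3,0)Q 2/2
(3,2)Q 3/5
(3,3)Q 2/6
(4,0)Q 2/3
(4,1)Q 3/5
(4,3)Q 2/4
(4,4)P 0/2
(5,1)P 1/3
(5,2)P 1/3
Sum over 16 residents: 0/3 + 2/3 + 2/4 + 2/5 + 1/5 + 2/5 + 1/2 + 2/2 + 3/5 + 2/6 + 2/3 + 3/5 + 2/4 + 0/2 + 1/3 + 1/3 = 211/30; mean = 211/30 ÷ 16 = 211/480 = 0.439583… → 0.440.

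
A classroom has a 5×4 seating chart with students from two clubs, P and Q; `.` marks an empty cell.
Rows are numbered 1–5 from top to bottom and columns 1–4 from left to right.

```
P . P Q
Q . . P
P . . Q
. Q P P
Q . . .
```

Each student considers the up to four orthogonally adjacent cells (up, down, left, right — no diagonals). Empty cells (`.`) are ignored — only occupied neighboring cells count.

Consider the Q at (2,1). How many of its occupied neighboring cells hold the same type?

0

Occupied neighbors of (2,1): (1,1)=P, (3,1)=P.
Same type (Q): 0 of 2.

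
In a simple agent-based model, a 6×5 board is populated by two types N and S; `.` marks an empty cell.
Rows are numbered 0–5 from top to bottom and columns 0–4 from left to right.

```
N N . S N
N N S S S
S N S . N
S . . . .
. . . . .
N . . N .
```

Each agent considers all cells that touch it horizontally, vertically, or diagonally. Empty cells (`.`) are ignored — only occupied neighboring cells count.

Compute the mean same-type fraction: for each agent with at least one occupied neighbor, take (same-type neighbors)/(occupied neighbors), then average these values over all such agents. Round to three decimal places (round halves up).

Row 0: (0,0)N 3/3 · (0,1)N 3/4 · (0,3)S 3/4 · (0,4)N 0/3
Row 1: (1,0)N 4/5 · (1,1)N 4/7 · (1,2)S 3/6 · (1,3)S 4/6 · (1,4)S 2/4
Row 2: (2,0)S 1/4 · (2,1)N 2/6 · (2,2)S 2/4 · (2,4)N 0/2
Row 3: (3,0)S 1/2
Row 5: (5,0)N — no occupied neighbors · (5,3)N — no occupied neighbors
Sum over 14 agents: 3/3 + 3/4 + 3/4 + 0/3 + 4/5 + 4/7 + 3/6 + 4/6 + 2/4 + 1/4 + 2/6 + 2/4 + 0/2 + 1/2 = 997/140; mean = 997/140 ÷ 14 = 997/1960 = 0.508673… → 0.509.

0.509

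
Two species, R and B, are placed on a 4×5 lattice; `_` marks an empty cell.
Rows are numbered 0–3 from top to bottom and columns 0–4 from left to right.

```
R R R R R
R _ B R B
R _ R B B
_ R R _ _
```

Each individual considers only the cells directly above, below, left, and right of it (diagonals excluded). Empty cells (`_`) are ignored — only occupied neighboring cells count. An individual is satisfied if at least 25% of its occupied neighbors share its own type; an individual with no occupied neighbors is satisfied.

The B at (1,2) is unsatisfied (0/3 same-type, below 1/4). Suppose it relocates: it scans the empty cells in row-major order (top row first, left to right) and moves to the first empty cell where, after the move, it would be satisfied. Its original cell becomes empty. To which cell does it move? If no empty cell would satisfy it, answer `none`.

Vacating (1,2). Empty cells in order:
  (1,1): 0/2 same-type → still unsatisfied.
  (2,1): 0/3 same-type → still unsatisfied.
  (3,0): 0/2 same-type → still unsatisfied.
  (3,3): 1/2 same-type → satisfied — stop here.

(3,3)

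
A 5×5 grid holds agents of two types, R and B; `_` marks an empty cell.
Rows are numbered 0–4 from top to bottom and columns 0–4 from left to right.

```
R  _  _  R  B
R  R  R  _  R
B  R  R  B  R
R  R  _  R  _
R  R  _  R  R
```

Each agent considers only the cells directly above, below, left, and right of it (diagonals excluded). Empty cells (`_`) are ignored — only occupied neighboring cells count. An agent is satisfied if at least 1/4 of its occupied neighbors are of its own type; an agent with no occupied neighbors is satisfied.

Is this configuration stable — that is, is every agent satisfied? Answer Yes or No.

Row 0: (0,0)R 1/1 ✓ · (0,3)R 0/1 ✗ · (0,4)B 0/2 ✗
Row 1: (1,0)R 2/3 ✓ · (1,1)R 3/3 ✓ · (1,2)R 2/2 ✓ · (1,4)R 1/2 ✓
Row 2: (2,0)B 0/3 ✗ · (2,1)R 3/4 ✓ · (2,2)R 2/3 ✓ · (2,3)B 0/3 ✗ · (2,4)R 1/2 ✓
Row 3: (3,0)R 2/3 ✓ · (3,1)R 3/3 ✓ · (3,3)R 1/2 ✓
Row 4: (4,0)R 2/2 ✓ · (4,1)R 2/2 ✓ · (4,3)R 2/2 ✓ · (4,4)R 1/1 ✓
For instance (0,3) has only 0/1 same-type neighbors, below 1/4.

No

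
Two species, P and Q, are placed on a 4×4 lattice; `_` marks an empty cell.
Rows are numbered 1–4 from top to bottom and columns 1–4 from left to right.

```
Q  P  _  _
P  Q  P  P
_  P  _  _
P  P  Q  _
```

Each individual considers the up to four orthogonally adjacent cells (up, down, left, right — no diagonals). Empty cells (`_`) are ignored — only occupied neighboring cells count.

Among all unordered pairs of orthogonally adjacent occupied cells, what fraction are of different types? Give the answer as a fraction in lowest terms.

7/10

Scan each occupied cell's neighbors to the right and below so each pair is counted once.
Row 1: Q(1,1)–P(1,2)≠ Q(1,1)–P(2,1)≠ P(1,2)–Q(2,2)≠  → 3/3 unlike.
Row 2: P(2,1)–Q(2,2)≠ Q(2,2)–P(2,3)≠ Q(2,2)–P(3,2)≠ P(2,3)–P(2,4)=  → 3/4 unlike.
Row 3: P(3,2)–P(4,2)=  → 0/1 unlike.
Row 4: P(4,1)–P(4,2)= P(4,2)–Q(4,3)≠  → 1/2 unlike.
Total adjacent occupied pairs: 10; unlike-type pairs: 7.
7/10 is already in lowest terms.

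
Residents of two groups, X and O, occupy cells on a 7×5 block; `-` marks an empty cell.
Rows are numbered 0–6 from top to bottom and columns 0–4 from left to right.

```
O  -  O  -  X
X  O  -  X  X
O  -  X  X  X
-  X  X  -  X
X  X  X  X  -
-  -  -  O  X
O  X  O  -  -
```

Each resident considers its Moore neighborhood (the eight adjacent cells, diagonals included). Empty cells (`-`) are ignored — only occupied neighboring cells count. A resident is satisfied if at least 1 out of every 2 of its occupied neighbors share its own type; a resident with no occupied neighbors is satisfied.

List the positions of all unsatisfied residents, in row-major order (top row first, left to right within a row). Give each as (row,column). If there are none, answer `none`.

Row 0: (0,0)O 1/2 satisfied · (0,2)O 1/2 satisfied · (0,4)X 2/2 satisfied
Row 1: (1,0)X 0/3 not · (1,1)O 3/5 satisfied · (1,3)X 5/6 satisfied · (1,4)X 4/4 satisfied
Row 2: (2,0)O 1/3 not · (2,2)X 4/5 satisfied · (2,3)X 6/6 satisfied · (2,4)X 4/4 satisfied
Row 3: (3,1)X 5/6 satisfied · (3,2)X 6/6 satisfied · (3,4)X 3/3 satisfied
Row 4: (4,0)X 2/2 satisfied · (4,1)X 4/4 satisfied · (4,2)X 4/5 satisfied · (4,3)X 4/5 satisfied
Row 5: (5,3)O 1/4 not · (5,4)X 1/2 satisfied
Row 6: (6,0)O 0/1 not · (6,1)X 0/2 not · (6,2)O 1/2 satisfied

(1,0), (2,0), (5,3), (6,0), (6,1)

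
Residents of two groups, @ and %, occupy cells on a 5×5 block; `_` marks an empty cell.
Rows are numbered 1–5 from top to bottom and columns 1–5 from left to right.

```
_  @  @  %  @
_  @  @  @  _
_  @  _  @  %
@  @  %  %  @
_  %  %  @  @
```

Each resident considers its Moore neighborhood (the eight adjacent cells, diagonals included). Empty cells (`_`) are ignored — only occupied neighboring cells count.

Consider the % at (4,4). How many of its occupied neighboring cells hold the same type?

Occupied neighbors of (4,4): (3,4)=@, (3,5)=%, (4,3)=%, (4,5)=@, (5,3)=%, (5,4)=@, (5,5)=@.
Same type (%): 3 of 7.

3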